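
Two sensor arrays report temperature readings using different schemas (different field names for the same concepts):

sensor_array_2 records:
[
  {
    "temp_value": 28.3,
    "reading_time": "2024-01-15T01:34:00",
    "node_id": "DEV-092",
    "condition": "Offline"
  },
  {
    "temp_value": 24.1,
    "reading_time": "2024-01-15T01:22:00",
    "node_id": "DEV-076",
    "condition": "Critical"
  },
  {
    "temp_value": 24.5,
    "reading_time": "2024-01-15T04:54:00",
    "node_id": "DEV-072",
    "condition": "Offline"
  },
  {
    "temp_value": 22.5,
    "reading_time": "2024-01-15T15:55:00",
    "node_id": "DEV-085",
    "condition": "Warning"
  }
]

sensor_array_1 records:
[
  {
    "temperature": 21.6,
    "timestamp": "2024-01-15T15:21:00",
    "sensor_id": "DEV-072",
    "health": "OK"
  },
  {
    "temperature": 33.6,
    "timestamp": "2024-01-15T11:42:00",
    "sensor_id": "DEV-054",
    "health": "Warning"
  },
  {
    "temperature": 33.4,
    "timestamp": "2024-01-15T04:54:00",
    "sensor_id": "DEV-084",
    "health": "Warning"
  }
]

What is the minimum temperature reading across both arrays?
21.6

Schema mapping: "temp_value" (sensor_array_2) = "temperature" (sensor_array_1) = temperature reading

Minimum in sensor_array_2: 22.5
Minimum in sensor_array_1: 21.6

Overall minimum: min(22.5, 21.6) = 21.6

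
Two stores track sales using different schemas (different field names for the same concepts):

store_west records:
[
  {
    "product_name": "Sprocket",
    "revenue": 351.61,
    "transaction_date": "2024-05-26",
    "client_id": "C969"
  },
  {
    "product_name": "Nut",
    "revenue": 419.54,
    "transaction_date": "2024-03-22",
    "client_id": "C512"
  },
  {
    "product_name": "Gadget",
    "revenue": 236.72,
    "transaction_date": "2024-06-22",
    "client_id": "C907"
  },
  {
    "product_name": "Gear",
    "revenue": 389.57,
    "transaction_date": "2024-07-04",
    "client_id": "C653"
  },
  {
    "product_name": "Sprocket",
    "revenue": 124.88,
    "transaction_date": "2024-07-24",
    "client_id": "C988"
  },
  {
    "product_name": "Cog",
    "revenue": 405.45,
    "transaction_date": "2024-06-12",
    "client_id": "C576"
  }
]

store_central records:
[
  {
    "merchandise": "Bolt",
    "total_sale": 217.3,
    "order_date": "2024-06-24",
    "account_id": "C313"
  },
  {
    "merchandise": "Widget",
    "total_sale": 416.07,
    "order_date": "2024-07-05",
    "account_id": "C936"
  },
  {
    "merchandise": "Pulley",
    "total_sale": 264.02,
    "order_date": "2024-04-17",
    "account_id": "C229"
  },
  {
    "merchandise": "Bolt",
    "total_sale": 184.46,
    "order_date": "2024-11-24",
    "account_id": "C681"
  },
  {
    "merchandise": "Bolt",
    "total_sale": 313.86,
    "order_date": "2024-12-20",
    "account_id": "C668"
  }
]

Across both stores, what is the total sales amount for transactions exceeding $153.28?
3198.6

Schema mapping: "revenue" (store_west) = "total_sale" (store_central) = sale amount

Sum of sales > $153.28 in store_west: 1802.89
Sum of sales > $153.28 in store_central: 1395.71

Total: 1802.89 + 1395.71 = 3198.6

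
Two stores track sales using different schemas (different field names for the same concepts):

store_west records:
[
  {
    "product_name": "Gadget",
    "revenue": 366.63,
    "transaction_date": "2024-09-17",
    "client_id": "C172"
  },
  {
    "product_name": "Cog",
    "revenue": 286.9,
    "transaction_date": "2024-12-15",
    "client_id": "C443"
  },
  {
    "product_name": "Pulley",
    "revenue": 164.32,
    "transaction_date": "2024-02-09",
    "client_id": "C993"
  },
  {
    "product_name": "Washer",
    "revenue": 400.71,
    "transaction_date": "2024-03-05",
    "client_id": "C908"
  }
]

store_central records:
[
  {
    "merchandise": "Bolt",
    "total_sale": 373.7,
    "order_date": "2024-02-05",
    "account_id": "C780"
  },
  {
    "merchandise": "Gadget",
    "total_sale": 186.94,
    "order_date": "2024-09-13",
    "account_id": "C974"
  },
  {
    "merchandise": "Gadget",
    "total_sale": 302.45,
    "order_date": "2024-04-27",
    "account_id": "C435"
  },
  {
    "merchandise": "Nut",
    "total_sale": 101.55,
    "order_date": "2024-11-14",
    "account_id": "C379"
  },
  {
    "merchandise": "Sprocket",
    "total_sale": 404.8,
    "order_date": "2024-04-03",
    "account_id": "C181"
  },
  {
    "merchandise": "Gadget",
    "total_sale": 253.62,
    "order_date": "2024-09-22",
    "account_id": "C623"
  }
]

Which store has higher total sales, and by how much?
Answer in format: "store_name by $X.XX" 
store_central by $404.50

Schema mapping: "revenue" (store_west) = "total_sale" (store_central) = sale amount

Total for store_west: 1218.56
Total for store_central: 1623.06

Difference: |1218.56 - 1623.06| = 404.50
store_central has higher sales by $404.50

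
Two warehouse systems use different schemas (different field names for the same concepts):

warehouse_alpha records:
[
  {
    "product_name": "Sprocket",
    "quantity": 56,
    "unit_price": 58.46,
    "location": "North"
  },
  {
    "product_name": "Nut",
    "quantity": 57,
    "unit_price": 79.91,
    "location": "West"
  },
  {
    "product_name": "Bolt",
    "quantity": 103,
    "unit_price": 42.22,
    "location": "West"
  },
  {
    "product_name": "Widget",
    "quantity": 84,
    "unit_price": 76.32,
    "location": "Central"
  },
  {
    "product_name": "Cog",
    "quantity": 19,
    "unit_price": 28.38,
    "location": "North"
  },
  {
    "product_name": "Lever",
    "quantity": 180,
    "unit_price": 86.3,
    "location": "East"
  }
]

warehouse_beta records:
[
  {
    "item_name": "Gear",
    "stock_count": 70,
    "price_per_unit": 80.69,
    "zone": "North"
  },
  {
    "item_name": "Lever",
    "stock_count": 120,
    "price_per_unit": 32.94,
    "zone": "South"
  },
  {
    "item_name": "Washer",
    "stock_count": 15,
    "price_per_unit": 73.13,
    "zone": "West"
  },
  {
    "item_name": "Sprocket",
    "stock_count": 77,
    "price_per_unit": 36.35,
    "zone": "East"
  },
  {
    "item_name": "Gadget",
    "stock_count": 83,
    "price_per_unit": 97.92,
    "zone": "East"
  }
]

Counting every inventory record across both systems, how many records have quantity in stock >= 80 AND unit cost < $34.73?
1

Schema mappings:
- "quantity" (warehouse_alpha) = "stock_count" (warehouse_beta) = quantity
- "unit_price" (warehouse_alpha) = "price_per_unit" (warehouse_beta) = unit cost

Records meeting both conditions in warehouse_alpha: 0
Records meeting both conditions in warehouse_beta: 1

Total: 0 + 1 = 1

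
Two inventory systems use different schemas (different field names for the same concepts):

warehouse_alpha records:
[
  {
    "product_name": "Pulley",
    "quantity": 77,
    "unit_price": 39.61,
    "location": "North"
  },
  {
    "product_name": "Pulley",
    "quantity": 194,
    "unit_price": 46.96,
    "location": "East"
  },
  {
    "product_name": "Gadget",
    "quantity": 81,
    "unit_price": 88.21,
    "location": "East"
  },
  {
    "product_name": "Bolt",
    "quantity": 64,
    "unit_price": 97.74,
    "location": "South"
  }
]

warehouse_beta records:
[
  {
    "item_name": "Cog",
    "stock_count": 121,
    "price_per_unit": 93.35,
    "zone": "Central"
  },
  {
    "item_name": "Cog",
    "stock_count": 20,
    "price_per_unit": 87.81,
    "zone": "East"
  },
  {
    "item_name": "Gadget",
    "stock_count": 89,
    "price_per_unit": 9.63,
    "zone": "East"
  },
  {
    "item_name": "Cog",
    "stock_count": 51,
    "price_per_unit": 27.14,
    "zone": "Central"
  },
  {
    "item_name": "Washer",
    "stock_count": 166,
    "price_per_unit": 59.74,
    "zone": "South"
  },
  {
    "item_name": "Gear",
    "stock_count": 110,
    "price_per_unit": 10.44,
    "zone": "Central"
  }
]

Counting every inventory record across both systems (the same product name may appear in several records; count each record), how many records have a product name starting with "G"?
3

Schema mapping: "product_name" (warehouse_alpha) = "item_name" (warehouse_beta) = product name

Records with product name starting with "G" in warehouse_alpha: 1
Records with product name starting with "G" in warehouse_beta: 2

Total: 1 + 2 = 3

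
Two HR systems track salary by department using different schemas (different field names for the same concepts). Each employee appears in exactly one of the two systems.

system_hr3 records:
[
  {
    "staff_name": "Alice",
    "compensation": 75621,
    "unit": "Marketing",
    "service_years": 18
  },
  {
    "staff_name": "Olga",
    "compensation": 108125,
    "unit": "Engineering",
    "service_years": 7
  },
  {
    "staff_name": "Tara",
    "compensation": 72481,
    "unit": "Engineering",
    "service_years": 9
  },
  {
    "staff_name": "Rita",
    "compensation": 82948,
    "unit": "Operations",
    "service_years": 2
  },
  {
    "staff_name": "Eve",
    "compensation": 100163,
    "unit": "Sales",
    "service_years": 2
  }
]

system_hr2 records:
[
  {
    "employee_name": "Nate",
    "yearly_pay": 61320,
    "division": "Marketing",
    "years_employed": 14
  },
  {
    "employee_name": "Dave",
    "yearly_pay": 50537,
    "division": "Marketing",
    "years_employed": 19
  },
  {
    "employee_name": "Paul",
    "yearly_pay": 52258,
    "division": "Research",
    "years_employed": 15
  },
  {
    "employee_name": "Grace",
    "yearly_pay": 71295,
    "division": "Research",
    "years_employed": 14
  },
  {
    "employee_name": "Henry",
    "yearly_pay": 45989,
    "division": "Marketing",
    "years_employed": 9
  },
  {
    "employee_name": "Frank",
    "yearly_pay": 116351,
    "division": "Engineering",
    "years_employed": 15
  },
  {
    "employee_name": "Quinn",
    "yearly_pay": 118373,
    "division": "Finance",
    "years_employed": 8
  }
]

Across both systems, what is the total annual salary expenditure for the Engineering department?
296957

Schema mappings:
- "unit" (system_hr3) = "division" (system_hr2) = department
- "compensation" (system_hr3) = "yearly_pay" (system_hr2) = salary

Engineering salaries from system_hr3: 180606
Engineering salaries from system_hr2: 116351

Total: 180606 + 116351 = 296957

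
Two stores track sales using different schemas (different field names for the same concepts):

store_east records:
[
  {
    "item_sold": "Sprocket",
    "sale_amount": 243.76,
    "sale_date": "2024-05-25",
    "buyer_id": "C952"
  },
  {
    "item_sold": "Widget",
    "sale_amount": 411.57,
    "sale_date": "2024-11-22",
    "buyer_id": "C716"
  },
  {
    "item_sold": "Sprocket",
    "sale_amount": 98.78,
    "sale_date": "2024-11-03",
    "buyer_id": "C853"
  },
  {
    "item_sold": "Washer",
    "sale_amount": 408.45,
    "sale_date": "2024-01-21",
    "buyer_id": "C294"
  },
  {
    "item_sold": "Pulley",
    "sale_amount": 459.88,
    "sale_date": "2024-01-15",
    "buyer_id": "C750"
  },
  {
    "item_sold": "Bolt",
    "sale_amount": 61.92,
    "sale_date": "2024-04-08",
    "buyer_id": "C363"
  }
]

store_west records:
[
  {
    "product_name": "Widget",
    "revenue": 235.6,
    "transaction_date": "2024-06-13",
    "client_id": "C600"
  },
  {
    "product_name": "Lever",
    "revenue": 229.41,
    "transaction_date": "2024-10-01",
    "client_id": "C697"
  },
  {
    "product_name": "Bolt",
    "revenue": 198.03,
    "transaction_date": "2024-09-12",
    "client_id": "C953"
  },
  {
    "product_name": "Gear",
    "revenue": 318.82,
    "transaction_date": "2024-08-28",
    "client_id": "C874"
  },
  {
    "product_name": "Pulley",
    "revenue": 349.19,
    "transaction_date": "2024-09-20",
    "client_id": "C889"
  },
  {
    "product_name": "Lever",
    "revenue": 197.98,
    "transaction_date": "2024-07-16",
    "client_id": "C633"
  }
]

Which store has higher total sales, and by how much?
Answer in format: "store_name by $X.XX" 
store_east by $155.33

Schema mapping: "sale_amount" (store_east) = "revenue" (store_west) = sale amount

Total for store_east: 1684.36
Total for store_west: 1529.03

Difference: |1684.36 - 1529.03| = 155.33
store_east has higher sales by $155.33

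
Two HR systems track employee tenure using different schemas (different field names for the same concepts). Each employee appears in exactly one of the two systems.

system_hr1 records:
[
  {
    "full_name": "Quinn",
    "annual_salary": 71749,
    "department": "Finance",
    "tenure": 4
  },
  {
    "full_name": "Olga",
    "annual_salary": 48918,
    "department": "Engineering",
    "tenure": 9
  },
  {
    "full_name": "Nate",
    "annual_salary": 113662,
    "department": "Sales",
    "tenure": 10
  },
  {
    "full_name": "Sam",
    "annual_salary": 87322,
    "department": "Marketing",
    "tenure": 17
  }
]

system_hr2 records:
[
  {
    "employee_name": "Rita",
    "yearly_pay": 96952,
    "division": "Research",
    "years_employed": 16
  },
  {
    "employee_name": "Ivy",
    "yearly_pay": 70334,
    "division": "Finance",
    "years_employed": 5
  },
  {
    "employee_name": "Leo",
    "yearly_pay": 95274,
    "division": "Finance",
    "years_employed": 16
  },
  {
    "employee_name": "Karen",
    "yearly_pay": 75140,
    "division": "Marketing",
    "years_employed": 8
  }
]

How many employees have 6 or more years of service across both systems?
6

Reconcile schemas: "tenure" (system_hr1) = "years_employed" (system_hr2) = years of service

From system_hr1: 3 employees with >= 6 years
From system_hr2: 3 employees with >= 6 years

Total: 3 + 3 = 6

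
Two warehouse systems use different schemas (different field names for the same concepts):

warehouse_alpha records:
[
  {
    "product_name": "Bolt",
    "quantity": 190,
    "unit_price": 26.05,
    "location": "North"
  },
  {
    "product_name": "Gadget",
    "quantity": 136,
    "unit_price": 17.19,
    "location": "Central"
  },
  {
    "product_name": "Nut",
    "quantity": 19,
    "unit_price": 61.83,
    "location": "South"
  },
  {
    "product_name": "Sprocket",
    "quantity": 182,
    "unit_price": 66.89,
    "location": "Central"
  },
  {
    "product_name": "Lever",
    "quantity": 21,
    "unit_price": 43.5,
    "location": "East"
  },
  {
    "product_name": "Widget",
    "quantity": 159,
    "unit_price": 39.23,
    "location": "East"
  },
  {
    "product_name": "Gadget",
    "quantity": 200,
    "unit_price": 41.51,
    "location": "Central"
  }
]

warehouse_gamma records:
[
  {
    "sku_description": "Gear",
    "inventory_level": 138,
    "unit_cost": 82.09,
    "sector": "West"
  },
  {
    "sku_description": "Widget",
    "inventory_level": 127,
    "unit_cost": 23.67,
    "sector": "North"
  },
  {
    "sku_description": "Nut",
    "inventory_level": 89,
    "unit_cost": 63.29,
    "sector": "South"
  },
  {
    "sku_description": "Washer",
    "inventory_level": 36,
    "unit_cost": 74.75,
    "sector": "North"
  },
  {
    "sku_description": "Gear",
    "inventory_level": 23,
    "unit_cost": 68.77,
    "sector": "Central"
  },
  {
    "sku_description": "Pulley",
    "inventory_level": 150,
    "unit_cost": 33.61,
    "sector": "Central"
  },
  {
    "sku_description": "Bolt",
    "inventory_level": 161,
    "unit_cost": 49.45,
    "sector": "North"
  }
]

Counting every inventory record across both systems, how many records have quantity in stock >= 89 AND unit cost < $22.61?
1

Schema mappings:
- "quantity" (warehouse_alpha) = "inventory_level" (warehouse_gamma) = quantity
- "unit_price" (warehouse_alpha) = "unit_cost" (warehouse_gamma) = unit cost

Records meeting both conditions in warehouse_alpha: 1
Records meeting both conditions in warehouse_gamma: 0

Total: 1 + 0 = 1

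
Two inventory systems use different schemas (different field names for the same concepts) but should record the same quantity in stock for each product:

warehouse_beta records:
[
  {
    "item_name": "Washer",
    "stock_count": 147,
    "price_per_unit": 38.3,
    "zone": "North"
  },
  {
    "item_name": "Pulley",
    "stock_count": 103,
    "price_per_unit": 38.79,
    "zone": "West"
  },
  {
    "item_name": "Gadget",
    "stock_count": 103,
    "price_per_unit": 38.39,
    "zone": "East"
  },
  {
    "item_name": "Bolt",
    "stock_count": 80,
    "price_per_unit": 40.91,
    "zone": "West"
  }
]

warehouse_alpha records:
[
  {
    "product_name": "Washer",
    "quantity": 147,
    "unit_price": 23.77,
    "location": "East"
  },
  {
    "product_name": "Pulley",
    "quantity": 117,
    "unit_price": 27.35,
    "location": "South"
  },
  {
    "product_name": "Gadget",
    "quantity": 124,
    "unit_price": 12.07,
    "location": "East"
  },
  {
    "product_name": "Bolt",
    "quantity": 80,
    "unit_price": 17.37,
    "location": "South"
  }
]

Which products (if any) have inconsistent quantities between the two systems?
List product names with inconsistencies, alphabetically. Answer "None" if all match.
Gadget, Pulley

Schema mappings:
- "item_name" (warehouse_beta) = "product_name" (warehouse_alpha) = product name
- "stock_count" (warehouse_beta) = "quantity" (warehouse_alpha) = quantity

Comparison:
  Washer: 147 vs 147 - MATCH
  Pulley: 103 vs 117 - MISMATCH
  Gadget: 103 vs 124 - MISMATCH
  Bolt: 80 vs 80 - MATCH

Products with inconsistencies: Gadget, Pulley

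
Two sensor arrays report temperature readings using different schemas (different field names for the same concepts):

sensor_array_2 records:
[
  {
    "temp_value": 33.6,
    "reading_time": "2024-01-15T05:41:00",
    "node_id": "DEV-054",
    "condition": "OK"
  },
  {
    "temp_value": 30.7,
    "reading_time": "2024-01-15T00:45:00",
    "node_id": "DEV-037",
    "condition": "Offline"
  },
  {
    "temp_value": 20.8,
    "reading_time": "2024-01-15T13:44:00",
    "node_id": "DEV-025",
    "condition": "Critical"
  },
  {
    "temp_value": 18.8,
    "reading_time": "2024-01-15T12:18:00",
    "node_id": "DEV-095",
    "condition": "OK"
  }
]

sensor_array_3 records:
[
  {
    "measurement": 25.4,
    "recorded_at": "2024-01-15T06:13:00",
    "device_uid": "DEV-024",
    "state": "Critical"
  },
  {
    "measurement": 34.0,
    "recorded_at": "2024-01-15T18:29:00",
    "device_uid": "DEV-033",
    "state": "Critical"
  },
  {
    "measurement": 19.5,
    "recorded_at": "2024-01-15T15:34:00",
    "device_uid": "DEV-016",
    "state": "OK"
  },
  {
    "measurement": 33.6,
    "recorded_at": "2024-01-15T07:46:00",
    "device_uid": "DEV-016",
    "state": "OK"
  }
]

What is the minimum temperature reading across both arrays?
18.8

Schema mapping: "temp_value" (sensor_array_2) = "measurement" (sensor_array_3) = temperature reading

Minimum in sensor_array_2: 18.8
Minimum in sensor_array_3: 19.5

Overall minimum: min(18.8, 19.5) = 18.8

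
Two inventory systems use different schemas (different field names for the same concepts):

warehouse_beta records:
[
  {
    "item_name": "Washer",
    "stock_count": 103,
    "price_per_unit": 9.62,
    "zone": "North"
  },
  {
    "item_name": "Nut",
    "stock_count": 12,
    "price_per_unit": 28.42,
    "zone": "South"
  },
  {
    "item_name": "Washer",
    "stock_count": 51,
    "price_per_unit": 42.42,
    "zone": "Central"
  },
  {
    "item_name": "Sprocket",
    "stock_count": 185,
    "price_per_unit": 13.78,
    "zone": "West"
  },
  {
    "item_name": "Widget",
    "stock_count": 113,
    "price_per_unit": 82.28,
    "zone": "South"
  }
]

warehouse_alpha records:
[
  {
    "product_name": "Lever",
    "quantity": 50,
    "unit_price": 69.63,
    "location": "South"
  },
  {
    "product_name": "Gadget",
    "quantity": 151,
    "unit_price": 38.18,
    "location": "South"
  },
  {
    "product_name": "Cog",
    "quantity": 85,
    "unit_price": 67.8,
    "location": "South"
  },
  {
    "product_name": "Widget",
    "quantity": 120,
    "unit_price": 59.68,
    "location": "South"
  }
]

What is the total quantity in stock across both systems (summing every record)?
870

To reconcile these schemas, identify the field holding the quantity in stock in each system:
1. In warehouse_beta it is "stock_count"
2. In warehouse_alpha it is "quantity"

From warehouse_beta: 103 + 12 + 51 + 185 + 113 = 464
From warehouse_alpha: 50 + 151 + 85 + 120 = 406

Total: 464 + 406 = 870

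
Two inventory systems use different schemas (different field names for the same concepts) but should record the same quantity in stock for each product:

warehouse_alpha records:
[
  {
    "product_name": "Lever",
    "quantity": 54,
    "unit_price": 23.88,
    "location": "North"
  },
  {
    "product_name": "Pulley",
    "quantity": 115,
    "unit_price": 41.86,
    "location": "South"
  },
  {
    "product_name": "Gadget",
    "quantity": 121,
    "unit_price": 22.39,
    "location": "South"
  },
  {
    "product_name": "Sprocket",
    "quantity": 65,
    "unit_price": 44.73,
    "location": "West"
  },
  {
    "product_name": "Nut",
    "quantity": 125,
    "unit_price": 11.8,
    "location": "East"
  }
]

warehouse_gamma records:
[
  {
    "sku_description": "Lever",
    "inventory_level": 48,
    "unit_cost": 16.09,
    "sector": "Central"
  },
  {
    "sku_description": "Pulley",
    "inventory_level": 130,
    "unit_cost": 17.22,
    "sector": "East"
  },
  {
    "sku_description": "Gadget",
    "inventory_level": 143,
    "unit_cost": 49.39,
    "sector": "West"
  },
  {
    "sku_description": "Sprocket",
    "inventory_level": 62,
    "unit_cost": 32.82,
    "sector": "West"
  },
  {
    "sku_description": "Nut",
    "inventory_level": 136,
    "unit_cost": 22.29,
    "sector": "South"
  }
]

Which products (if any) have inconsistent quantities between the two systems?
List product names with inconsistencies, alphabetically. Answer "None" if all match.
Gadget, Lever, Nut, Pulley, Sprocket

Schema mappings:
- "product_name" (warehouse_alpha) = "sku_description" (warehouse_gamma) = product name
- "quantity" (warehouse_alpha) = "inventory_level" (warehouse_gamma) = quantity

Comparison:
  Lever: 54 vs 48 - MISMATCH
  Pulley: 115 vs 130 - MISMATCH
  Gadget: 121 vs 143 - MISMATCH
  Sprocket: 65 vs 62 - MISMATCH
  Nut: 125 vs 136 - MISMATCH

Products with inconsistencies: Gadget, Lever, Nut, Pulley, Sprocket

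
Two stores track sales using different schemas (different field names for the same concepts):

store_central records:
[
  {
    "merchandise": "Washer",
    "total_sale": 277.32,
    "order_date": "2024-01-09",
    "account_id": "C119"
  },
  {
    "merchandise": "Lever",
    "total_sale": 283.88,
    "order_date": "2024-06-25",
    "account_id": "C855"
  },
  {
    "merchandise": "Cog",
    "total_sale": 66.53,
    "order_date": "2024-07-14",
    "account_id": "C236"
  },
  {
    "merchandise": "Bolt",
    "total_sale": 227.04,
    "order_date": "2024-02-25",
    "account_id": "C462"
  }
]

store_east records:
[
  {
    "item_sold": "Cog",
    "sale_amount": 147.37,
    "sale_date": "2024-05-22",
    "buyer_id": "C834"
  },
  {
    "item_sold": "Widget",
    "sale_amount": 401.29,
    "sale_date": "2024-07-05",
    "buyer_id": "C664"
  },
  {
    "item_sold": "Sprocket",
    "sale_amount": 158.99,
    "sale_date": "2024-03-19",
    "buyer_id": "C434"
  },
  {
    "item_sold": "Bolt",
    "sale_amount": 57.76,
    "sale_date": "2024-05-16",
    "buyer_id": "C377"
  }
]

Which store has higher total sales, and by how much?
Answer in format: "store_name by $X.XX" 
store_central by $89.36

Schema mapping: "total_sale" (store_central) = "sale_amount" (store_east) = sale amount

Total for store_central: 854.77
Total for store_east: 765.41

Difference: |854.77 - 765.41| = 89.36
store_central has higher sales by $89.36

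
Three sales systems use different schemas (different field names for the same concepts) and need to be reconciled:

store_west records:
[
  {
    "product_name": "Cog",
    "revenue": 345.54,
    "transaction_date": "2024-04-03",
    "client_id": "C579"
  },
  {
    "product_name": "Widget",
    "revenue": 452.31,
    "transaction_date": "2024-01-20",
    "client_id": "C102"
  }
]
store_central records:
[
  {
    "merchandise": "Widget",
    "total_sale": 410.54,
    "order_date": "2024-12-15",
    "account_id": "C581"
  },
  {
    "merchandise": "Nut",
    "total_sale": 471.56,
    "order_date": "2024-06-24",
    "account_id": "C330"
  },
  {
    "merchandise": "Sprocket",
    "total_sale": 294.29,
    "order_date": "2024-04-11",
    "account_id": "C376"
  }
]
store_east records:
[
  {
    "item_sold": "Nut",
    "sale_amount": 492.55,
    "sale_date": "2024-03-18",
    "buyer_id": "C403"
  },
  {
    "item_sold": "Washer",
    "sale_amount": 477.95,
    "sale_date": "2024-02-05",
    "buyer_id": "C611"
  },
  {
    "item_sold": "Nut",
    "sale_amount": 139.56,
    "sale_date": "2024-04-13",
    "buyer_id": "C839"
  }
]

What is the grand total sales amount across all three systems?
3084.3

Schema reconciliation - all amount fields map to sale amount:

store_west (revenue): 797.85
store_central (total_sale): 1176.39
store_east (sale_amount): 1110.06

Grand total: 3084.3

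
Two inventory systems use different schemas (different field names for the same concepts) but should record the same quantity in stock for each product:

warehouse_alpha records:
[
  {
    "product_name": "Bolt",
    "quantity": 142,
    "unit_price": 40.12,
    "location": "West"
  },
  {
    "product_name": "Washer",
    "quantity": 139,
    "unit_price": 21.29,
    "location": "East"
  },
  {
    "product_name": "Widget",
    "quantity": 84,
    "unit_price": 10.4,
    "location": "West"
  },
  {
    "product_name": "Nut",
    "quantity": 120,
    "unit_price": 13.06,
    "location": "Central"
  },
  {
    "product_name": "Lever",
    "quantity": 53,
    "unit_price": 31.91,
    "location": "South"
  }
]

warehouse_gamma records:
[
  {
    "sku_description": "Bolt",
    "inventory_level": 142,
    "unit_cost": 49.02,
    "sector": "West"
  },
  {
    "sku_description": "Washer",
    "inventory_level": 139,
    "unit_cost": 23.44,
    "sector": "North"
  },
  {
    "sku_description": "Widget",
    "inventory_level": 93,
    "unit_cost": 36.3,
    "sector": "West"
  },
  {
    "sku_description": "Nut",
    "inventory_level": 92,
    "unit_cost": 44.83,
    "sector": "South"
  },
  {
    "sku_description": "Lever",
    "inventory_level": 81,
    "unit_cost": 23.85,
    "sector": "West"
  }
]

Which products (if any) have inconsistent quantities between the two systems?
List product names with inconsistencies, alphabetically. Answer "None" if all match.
Lever, Nut, Widget

Schema mappings:
- "product_name" (warehouse_alpha) = "sku_description" (warehouse_gamma) = product name
- "quantity" (warehouse_alpha) = "inventory_level" (warehouse_gamma) = quantity

Comparison:
  Bolt: 142 vs 142 - MATCH
  Washer: 139 vs 139 - MATCH
  Widget: 84 vs 93 - MISMATCH
  Nut: 120 vs 92 - MISMATCH
  Lever: 53 vs 81 - MISMATCH

Products with inconsistencies: Lever, Nut, Widget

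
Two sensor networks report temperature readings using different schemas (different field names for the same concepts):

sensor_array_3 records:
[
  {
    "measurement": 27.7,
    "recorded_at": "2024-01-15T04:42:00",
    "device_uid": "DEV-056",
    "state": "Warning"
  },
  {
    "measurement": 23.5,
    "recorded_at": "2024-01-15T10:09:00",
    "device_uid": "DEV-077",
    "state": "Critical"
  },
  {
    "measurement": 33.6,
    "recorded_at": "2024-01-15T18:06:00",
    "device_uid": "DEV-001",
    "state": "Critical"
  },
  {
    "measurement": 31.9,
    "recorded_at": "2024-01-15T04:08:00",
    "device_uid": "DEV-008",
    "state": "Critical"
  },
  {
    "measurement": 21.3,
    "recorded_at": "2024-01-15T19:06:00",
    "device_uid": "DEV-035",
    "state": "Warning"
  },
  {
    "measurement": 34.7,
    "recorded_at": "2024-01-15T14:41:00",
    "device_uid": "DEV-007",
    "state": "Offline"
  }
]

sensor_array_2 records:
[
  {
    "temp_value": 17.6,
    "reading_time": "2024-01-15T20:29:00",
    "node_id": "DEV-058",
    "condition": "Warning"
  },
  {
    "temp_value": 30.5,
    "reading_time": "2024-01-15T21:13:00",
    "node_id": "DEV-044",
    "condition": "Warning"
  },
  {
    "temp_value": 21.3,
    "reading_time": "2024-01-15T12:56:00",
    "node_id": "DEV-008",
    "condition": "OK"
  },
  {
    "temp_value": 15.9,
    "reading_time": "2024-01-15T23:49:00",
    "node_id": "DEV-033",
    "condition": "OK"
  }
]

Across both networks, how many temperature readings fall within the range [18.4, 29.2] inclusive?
4

Schema mapping: "measurement" (sensor_array_3) = "temp_value" (sensor_array_2) = temperature

Readings in [18.4, 29.2] from sensor_array_3: 3
Readings in [18.4, 29.2] from sensor_array_2: 1

Total count: 3 + 1 = 4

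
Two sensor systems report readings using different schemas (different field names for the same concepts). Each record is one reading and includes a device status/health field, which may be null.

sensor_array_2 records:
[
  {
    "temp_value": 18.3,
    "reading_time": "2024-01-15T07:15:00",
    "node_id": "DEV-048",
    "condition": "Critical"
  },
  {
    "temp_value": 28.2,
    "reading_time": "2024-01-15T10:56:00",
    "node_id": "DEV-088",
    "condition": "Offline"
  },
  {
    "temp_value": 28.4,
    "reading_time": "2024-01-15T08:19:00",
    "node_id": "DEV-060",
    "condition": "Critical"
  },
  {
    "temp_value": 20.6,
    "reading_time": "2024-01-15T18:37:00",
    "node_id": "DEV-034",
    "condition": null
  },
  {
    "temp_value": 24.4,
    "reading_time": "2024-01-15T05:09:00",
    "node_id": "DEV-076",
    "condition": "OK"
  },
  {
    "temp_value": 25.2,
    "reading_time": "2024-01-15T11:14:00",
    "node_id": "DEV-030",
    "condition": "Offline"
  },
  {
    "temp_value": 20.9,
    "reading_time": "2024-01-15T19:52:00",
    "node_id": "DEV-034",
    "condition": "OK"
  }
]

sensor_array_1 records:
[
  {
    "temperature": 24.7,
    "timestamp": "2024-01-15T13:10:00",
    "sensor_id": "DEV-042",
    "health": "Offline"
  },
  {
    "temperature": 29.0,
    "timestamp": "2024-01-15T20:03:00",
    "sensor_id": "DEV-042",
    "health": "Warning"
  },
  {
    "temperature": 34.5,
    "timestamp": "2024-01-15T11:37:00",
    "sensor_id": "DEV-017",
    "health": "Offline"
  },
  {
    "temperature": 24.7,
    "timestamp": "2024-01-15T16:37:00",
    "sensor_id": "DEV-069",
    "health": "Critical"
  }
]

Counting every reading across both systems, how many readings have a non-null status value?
10

Schema mapping: "condition" (sensor_array_2) = "health" (sensor_array_1) = status

Non-null in sensor_array_2: 6
Non-null in sensor_array_1: 4

Total non-null: 6 + 4 = 10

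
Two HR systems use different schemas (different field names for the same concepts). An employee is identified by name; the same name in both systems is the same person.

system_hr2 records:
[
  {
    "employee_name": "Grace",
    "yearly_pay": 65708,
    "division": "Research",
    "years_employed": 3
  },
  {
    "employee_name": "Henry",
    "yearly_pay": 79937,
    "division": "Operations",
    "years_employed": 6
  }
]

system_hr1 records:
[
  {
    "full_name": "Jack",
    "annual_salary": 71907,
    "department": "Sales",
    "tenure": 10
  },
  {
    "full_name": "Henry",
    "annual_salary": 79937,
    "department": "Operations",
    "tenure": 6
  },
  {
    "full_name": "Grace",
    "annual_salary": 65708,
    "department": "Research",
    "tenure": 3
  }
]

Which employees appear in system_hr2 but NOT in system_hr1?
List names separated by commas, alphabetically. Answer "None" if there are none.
None

Schema mapping: "employee_name" (system_hr2) = "full_name" (system_hr1) = employee name

Names in system_hr2: ['Grace', 'Henry']
Names in system_hr1: ['Grace', 'Henry', 'Jack']

In system_hr2 but not system_hr1: None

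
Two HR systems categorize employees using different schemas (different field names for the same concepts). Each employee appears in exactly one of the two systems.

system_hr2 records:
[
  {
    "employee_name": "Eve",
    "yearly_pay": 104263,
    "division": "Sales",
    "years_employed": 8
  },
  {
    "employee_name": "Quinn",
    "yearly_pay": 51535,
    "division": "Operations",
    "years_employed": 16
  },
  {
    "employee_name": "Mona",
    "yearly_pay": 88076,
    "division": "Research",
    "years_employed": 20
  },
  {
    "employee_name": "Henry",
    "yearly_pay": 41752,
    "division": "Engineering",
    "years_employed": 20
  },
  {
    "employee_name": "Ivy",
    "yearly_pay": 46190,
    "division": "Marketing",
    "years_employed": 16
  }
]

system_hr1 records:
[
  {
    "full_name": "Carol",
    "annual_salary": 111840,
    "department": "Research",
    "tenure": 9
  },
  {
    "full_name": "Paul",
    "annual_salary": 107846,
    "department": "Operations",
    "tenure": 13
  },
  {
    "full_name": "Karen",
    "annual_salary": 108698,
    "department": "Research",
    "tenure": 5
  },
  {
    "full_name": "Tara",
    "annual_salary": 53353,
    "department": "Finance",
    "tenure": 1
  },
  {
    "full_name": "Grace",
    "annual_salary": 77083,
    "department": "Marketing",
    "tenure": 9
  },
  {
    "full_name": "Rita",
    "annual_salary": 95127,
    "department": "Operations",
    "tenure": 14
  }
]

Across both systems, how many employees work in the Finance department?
1

Schema mapping: "division" (system_hr2) = "department" (system_hr1) = department

Finance employees in system_hr2: 0
Finance employees in system_hr1: 1

Total in Finance: 0 + 1 = 1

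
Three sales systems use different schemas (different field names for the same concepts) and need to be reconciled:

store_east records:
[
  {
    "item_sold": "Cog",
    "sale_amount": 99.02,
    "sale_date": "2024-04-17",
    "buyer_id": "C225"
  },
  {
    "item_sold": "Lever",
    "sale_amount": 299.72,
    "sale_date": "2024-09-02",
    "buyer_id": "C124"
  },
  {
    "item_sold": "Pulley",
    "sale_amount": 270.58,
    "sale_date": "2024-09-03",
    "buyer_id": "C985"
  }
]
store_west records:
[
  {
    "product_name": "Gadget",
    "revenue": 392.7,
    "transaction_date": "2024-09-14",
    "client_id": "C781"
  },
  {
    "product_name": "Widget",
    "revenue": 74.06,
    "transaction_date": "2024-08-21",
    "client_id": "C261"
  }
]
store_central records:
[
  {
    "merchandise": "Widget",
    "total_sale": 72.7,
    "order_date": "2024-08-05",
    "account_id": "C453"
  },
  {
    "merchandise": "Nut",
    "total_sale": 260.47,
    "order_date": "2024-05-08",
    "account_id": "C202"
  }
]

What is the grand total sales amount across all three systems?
1469.25

Schema reconciliation - all amount fields map to sale amount:

store_east (sale_amount): 669.32
store_west (revenue): 466.76
store_central (total_sale): 333.17

Grand total: 1469.25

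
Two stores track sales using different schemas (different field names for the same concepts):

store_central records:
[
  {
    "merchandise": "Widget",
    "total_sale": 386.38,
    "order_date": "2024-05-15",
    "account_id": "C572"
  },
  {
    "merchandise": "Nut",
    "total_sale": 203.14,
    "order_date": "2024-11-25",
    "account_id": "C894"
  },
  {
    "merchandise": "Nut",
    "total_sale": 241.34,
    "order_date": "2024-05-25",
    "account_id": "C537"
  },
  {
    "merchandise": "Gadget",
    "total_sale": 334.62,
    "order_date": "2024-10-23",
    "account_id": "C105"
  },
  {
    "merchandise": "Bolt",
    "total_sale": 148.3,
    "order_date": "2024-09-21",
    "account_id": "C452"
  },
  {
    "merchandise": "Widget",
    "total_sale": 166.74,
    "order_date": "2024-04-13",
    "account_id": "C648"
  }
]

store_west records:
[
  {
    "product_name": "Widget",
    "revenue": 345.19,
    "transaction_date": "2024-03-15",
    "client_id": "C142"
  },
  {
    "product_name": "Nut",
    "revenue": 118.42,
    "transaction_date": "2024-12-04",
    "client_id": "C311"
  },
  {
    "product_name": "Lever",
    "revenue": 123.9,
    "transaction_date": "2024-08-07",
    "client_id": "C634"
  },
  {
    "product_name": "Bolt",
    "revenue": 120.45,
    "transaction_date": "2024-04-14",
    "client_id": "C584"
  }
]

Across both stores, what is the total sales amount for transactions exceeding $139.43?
1825.71

Schema mapping: "total_sale" (store_central) = "revenue" (store_west) = sale amount

Sum of sales > $139.43 in store_central: 1480.52
Sum of sales > $139.43 in store_west: 345.19

Total: 1480.52 + 345.19 = 1825.71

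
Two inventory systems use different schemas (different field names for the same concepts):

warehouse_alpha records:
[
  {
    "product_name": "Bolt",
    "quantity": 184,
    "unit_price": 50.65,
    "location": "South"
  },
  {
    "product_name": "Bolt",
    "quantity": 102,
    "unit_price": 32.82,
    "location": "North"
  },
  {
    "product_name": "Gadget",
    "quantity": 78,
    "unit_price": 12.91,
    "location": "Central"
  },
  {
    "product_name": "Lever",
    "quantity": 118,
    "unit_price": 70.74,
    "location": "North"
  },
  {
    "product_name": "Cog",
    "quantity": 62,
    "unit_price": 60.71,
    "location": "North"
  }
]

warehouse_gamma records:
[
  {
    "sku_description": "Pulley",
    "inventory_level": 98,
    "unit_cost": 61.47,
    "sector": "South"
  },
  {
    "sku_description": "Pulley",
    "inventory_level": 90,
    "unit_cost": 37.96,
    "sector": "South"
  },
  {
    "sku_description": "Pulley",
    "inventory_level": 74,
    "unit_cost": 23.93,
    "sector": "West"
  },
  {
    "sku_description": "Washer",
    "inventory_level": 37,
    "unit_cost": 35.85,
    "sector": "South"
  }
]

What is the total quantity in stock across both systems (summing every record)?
843

To reconcile these schemas, identify the field holding the quantity in stock in each system:
1. In warehouse_alpha it is "quantity"
2. In warehouse_gamma it is "inventory_level"

From warehouse_alpha: 184 + 102 + 78 + 118 + 62 = 544
From warehouse_gamma: 98 + 90 + 74 + 37 = 299

Total: 544 + 299 = 843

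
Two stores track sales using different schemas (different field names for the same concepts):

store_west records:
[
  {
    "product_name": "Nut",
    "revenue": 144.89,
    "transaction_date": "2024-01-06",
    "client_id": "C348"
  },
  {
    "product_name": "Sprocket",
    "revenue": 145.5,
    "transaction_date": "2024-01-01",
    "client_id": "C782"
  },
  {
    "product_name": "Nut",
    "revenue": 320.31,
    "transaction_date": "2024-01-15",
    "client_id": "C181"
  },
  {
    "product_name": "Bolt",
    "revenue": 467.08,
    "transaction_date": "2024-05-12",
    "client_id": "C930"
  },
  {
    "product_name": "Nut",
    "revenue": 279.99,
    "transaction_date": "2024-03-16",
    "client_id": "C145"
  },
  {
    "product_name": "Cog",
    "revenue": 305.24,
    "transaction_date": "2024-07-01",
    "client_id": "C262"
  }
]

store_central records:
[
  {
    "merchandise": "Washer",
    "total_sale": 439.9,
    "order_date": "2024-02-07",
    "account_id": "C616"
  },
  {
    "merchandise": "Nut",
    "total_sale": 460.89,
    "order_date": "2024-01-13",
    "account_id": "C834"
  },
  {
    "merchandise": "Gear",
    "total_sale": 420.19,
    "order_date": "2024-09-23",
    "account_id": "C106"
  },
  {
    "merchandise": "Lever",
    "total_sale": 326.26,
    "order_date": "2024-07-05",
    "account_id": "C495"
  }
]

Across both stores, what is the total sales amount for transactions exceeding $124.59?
3310.25

Schema mapping: "revenue" (store_west) = "total_sale" (store_central) = sale amount

Sum of sales > $124.59 in store_west: 1663.01
Sum of sales > $124.59 in store_central: 1647.24

Total: 1663.01 + 1647.24 = 3310.25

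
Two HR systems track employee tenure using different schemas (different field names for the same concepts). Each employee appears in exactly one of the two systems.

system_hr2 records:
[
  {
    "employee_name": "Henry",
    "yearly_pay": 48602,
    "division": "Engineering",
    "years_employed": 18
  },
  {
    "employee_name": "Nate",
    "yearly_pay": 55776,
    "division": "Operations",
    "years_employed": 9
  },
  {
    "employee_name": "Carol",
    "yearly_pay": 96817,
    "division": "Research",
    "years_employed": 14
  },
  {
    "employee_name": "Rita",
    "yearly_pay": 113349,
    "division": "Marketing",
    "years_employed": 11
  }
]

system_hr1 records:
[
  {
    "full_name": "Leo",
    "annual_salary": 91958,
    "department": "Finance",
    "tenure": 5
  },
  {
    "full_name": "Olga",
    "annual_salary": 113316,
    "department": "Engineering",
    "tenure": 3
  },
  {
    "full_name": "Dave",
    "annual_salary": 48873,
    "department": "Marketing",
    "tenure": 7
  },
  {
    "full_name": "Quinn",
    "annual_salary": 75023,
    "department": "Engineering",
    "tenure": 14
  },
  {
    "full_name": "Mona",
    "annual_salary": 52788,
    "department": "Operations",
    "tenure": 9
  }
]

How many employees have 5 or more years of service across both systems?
8

Reconcile schemas: "years_employed" (system_hr2) = "tenure" (system_hr1) = years of service

From system_hr2: 4 employees with >= 5 years
From system_hr1: 4 employees with >= 5 years

Total: 4 + 4 = 8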